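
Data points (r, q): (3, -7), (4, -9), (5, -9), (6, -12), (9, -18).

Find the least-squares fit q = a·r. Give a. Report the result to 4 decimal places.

Compute the Gram sums: Σr·r = 167.
And Σr·q = -336.
Normal equations: [[167]]·[a]ᵀ = [-336]ᵀ.
a = (-336)/167 = -2.01198.

a = -2.0120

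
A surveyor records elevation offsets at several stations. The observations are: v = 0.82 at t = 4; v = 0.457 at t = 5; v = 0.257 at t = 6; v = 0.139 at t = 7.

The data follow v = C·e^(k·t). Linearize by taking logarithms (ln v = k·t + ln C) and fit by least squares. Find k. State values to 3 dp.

With ln vᵢ as the transformed response and tᵢ as the regressor:
AᵀA = [[126.0000, 22.0000]; [22.0000, 4]], rhs = [-26.6742, -4.3135]ᵀ  (here Σt = 22.0000, Σ(t)² = 126.0000, Σln v = -4.3135, Σt·ln v = -26.6742).
Δ = 126.0000·4 − (22.0000)² = 20.0000; k = (-26.6742·4 − 22.0000·-4.3135)/20.0000 = -0.59001, ln C = (126.0000·-4.3135 − 22.0000·-26.6742)/20.0000 = 2.16668.

k = -0.590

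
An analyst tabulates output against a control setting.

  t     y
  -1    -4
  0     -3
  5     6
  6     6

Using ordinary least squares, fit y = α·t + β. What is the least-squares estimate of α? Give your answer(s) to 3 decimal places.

AᵀA·[α, β]ᵀ = Aᵀy reads: 62·α + 10·β = 70;  10·α + 4·β = 5.
Determinant 62·4 − 10² = 148.
α = (70·4 − 10·5)/148 = 115/74; β = (62·5 − 10·70)/148 = -195/74.

α = 1.554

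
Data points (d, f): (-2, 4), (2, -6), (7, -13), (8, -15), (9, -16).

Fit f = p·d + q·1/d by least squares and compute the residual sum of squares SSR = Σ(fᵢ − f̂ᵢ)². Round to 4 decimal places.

Entries of AᵀA: Σd·d = 202, Σd·1/d = 5, Σ1/d·1/d = 139297/254016.
For Aᵀf: Σd·f = -375, Σ1/d·f = -5297/504.
Δ = 202·(139297/254016) − 5² = 10893797/127008.
p = ((-375)·(139297/254016) − 5·(-5297/504))/(10893797/127008) = -38887935/21787594; q = (202·(-5297/504) − 5·(-375))/(10893797/127008) = -31498488/10893797.
Residuals: -11061991/10893797, -10725603/10893797, -2023609/21787594, -3917904/10893797, 8389575/21787594; SSR = 49822145/21787594.

SSR = 2.2867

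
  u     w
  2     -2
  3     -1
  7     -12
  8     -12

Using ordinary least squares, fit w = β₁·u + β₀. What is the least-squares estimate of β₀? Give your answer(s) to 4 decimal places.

β₀ = 3.2500

Sums needed: Σu·u = 126, Σu = 20, Σ1 = 4.
Right-hand side: Σu·w = -187, Σw = -27.
So MᵀM·[β₁, β₀]ᵀ = Mᵀw: [[126, 20]; [20, 4]]·[β₁, β₀]ᵀ = [-187, -27]ᵀ.
Eliminating β₀: 4·(row 1) − 20·(row 2) gives 104·β₁ = 4·(-187) − 20·(-27) = -208, so β₁ = -2.
Then β₀ = ((-27) − 20·(-2))/4 = 13/4.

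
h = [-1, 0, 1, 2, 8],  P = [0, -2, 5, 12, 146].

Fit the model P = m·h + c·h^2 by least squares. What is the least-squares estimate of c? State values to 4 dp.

c = 2.0108

From the data, Σh·h = 70, Σh·h^2 = 520, Σh^2·h^2 = 4114.
And Σh·P = 1197, Σh^2·P = 9397.
Normal equations: [[70, 520]; [520, 4114]]·[m, c]ᵀ = [1197, 9397]ᵀ.
det = 70·4114 − 520² = 17580.
m = (1197·4114 − 520·9397)/17580 = 19009/8790; c = (70·9397 − 520·1197)/17580 = 3535/1758.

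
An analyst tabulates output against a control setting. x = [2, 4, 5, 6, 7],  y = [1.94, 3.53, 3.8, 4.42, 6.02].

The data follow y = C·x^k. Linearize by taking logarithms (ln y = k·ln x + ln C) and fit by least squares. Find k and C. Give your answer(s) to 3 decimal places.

Linearized form: ln y = k·ln x + ln C. From the 5 transformed points,
Over the data: Σln x = 7.4265, Σ(ln x)² = 11.9895, Σln y = 6.5402, Σln x·ln y = 10.5124.
Normal system: [[11.9895, 7.4265]; [7.4265, 5]]·[k, ln C]ᵀ = [10.5124, 6.5402]ᵀ.
Δ = 11.9895·5 − (7.4265)² = 4.7940; k = (10.5124·5 − 7.4265·6.5402)/4.7940 = 0.83241, ln C = (11.9895·6.5402 − 7.4265·10.5124)/4.7940 = 0.07166, so C = exp(0.07166) = 1.07429.

k = 0.832, C = 1.074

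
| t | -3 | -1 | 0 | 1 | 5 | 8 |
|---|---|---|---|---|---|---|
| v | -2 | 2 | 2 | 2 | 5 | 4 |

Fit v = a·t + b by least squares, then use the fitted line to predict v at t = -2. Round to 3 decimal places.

Normal-equation sums: Σt·t = 100, Σt = 10, Σ1 = 6.
For Mᵀv: Σt·v = 63, Σv = 13.
Determinant 100·6 − 10² = 500.
a = (63·6 − 10·13)/500 = 62/125; b = (100·13 − 10·63)/500 = 67/50.
At t = -2: v̂ = (62/125)·(-2) + (67/50)·(1) = 87/250.

v̂ = 0.348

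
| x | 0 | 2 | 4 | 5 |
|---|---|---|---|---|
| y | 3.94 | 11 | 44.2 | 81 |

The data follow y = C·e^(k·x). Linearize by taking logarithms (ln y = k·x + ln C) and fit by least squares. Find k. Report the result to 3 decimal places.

k = 0.614

Let Y = ln y. Fitting Y = k·x + ln C by least squares:
Σx = 11.0000, Σ(x)² = 45.0000, Σln y = 11.9522, Σx·ln y = 41.9229.
Equations: 45.0000·k + 11.0000·ln C = 41.9229;  11.0000·k + 4·ln C = 11.9522.
Solving (det = 59.0000): k = 0.61385, ln C = 1.29998.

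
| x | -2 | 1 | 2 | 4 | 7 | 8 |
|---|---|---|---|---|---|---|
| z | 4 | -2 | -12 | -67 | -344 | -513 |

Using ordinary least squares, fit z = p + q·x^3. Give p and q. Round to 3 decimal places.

Normal-equation sums: Σ1 = 6, Σx^3 = 920, Σx^3·x^3 = 384018.
And Σz = -934, Σx^3·z = -385066.
AᵀA·[p, q]ᵀ = Aᵀz becomes [[6, 920]; [920, 384018]]·[p, q]ᵀ = [-934, -385066]ᵀ.
Δ = 6·384018 − 920² = 1457708.
p = ((-934)·384018 − 920·(-385066))/1457708 = -1103023/364427; q = (6·(-385066) − 920·(-934))/1457708 = -362779/364427.

p = -3.027, q = -0.995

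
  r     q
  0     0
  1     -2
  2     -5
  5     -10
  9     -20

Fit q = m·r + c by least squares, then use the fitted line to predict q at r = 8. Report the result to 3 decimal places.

Setting ∂/∂m … = 0 gives: 111·m + 17·c = -242;  17·m + 5·c = -37.
(Σr·r = 111, Σr = 17, Σ1 = 5, Σr·q = -242, Σq = -37.)
Eliminating c: 5·(row 1) − 17·(row 2) gives 266·m = 5·(-242) − 17·(-37) = -581, so m = -83/38.
Then c = ((-37) − 17·(-83/38))/5 = 1/38.
At r = 8: q̂ = (-83/38)·(8) + (1/38)·(1) = -663/38.

q̂ = -17.447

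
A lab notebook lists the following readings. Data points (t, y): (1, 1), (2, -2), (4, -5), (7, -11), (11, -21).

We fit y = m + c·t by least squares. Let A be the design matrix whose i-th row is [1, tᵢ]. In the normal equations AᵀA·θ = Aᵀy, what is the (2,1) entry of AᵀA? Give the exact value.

Row 2 ↔ basis t, column 1 ↔ basis 1, so (AᵀA)_{2,1} = Σᵢ t = (1)·(1) + (2)·(1) + (4)·(1) + (7)·(1) + (11)·(1) = 25.

25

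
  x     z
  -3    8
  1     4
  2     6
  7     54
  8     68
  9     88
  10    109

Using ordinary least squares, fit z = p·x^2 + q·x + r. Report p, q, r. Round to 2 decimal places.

MᵀM·[p, q, r]ᵀ = Mᵀz reads: 23156·p + 2566·q + 308·r = 25126;  2566·p + 308·q + 34·r = 2796;  308·p + 34·q + 7·r = 337.
Inverting the 3×3 Gram matrix, [p, q, r]ᵀ = [11543/11355, 28387/56775, 18657/18925]ᵀ.

p = 1.02, q = 0.50, r = 0.99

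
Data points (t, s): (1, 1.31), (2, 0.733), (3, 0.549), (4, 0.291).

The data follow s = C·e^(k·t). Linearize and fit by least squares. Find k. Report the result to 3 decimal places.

k = -0.480

Taking logs, ln s = k·t + ln C, so regress ln s on t.
Σt = 10.0000, Σ(t)² = 30.0000, Σln s = -1.8747, Σt·ln s = -7.0879.
Equations: 30.0000·k + 10.0000·ln C = -7.0879;  10.0000·k + 4·ln C = -1.8747.
Solving (det = 20.0000): k = -0.48024, ln C = 0.73194.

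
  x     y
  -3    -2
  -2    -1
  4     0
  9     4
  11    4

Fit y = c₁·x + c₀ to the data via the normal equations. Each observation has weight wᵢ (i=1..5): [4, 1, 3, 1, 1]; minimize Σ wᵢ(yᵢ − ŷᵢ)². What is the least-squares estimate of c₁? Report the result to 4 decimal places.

c₁ = 0.4185

Setting ∂/∂c₁ … = 0 gives: 290·c₁ + 18·c₀ = 106;  18·c₁ + 10·c₀ = -1.
det = 290·10 − 18² = 2576.
c₁ = (106·10 − 18·(-1))/2576 = 77/184; c₀ = (290·(-1) − 18·106)/2576 = -157/184.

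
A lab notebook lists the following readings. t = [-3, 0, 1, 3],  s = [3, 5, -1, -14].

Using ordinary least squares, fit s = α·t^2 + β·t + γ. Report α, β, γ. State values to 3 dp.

The normal equations are: 163·α + 1·β + 19·γ = -100;  1·α + 19·β + 1·γ = -52;  19·α + 1·β + 4·γ = -7.
Solving the 3×3 system (Gaussian elimination) gives α = -16/15, β = -217/75, γ = 101/25.

α = -1.067, β = -2.893, γ = 4.040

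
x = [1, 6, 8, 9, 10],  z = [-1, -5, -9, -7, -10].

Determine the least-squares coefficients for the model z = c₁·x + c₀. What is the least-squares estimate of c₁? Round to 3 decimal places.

c₁ = -0.953

Normal-equation sums: Σx·x = 282, Σx = 34, Σ1 = 5.
Right-hand side: Σx·z = -266, Σz = -32.
MᵀM·[c₁, c₀]ᵀ = Mᵀz becomes [[282, 34]; [34, 5]]·[c₁, c₀]ᵀ = [-266, -32]ᵀ.
Determinant 282·5 − 34² = 254.
c₁ = ((-266)·5 − 34·(-32))/254 = -121/127; c₀ = (282·(-32) − 34·(-266))/254 = 10/127.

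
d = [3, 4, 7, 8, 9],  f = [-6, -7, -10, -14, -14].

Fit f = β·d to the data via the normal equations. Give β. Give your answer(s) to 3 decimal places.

Normal-equation sums: Σd·d = 219.
Right-hand side: Σd·f = -354.
So AᵀA·[β]ᵀ = Aᵀf: [[219]]·[β]ᵀ = [-354]ᵀ.
β = (-354)/219 = -1.61644.

β = -1.616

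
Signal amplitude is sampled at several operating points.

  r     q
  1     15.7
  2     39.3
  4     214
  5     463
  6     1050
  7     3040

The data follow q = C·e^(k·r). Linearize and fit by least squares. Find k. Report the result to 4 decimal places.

With ln qᵢ as the transformed response and rᵢ as the regressor:
Σr = 25.0000, Σ(r)² = 131.0000, Σln q = 32.9047, Σr·ln q = 160.1252.
Equations: 131.0000·k + 25.0000·ln C = 160.1252;  25.0000·k + 6·ln C = 32.9047.
Solving (det = 161.0000): k = 0.85797, ln C = 1.90926.

k = 0.8580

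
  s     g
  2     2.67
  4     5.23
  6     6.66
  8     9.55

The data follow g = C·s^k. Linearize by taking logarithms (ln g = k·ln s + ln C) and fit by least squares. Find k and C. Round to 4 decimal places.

k = 0.8891, C = 1.4543

Taking logs, ln g = k·ln s + ln C, so regress ln g on ln s.
Over the data: Σln s = 5.9506, Σ(ln s)² = 9.9367, Σln g = 6.7892, Σln s·ln g = 11.0640.
Normal system: [[9.9367, 5.9506]; [5.9506, 4]]·[k, ln C]ᵀ = [11.0640, 6.7892]ᵀ.
Slope k = (n·Σln s·ln g − Σln s·Σln g)/(n·Σ(ln s)² − (Σln s)²) = (4·11.0640 − 5.9506·6.7892)/4.3368 = 0.88914; ln C = (Σln g − k·Σln s)/n = 0.37455, so C = exp(0.37455) = 1.45434.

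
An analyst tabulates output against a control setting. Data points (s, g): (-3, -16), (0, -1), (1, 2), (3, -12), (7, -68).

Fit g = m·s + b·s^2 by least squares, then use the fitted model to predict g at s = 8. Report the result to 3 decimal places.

ĝ = -89.909

Normal-equation sums: Σs·s = 68, Σs·s^2 = 344, Σs^2·s^2 = 2564.
For Xᵀg: Σs·g = -462, Σs^2·g = -3582.
So XᵀX·[m, b]ᵀ = Xᵀg: [[68, 344]; [344, 2564]]·[m, b]ᵀ = [-462, -3582]ᵀ.
Determinant 68·2564 − 344² = 56016.
m = ((-462)·2564 − 344·(-3582))/56016 = 1985/2334; b = (68·(-3582) − 344·(-462))/56016 = -3527/2334.
At s = 8: ĝ = (1985/2334)·(8) + (-3527/2334)·(64) = -104924/1167.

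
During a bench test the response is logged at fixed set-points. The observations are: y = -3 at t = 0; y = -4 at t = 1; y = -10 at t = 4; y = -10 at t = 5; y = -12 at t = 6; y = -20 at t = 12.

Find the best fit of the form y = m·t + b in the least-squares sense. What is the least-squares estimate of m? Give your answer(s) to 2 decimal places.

m = -1.43

AᵀA·[m, b]ᵀ = Aᵀy reads: 222·m + 28·b = -406;  28·m + 6·b = -59.
det = 222·6 − 28² = 548.
m = ((-406)·6 − 28·(-59))/548 = -196/137; b = (222·(-59) − 28·(-406))/548 = -865/274.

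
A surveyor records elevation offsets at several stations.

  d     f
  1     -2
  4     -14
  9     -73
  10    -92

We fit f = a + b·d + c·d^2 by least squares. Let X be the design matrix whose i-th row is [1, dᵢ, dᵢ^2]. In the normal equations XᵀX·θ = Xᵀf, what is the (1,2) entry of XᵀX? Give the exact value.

Row 1 ↔ basis 1, column 2 ↔ basis d, so (XᵀX)_{1,2} = Σᵢ d = (1)·(1) + (1)·(4) + (1)·(9) + (1)·(10) = 24.

24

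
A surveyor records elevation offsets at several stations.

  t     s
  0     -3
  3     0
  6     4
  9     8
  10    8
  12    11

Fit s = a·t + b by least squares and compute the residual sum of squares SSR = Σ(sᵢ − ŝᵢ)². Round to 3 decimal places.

MᵀM·[a, b]ᵀ = Mᵀs reads: 370·a + 40·b = 308;  40·a + 6·b = 28.
Δ = 370·6 − 40² = 620.
a = (308·6 − 40·28)/620 = 182/155; b = (370·28 − 40·308)/620 = -98/31.
Residuals: 5/31, -56/155, 18/155, 92/155, -18/31, 11/155; SSR = 134/155.

SSR = 0.865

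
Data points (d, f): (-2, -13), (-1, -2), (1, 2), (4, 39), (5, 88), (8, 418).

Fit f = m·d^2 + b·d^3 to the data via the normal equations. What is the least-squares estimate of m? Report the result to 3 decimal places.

m = -1.509

Setting ∂/∂m … = 0 gives: 4995·m + 36885·b = 29524;  36885·m + 281931·b = 227620.
Eliminating b: 281931·(row 1) − 36885·(row 2) gives 47742120·m = 281931·29524 − 36885·227620 = -72032856, so m = -3001369/1989255.
Then b = (227620 − 36885·(-3001369/1989255))/281931 = 399743/397851.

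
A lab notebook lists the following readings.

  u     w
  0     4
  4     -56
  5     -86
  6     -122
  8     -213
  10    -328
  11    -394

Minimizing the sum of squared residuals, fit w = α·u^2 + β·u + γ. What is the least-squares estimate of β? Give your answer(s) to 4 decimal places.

Compute the Gram sums: Σu^2·u^2 = 30914, Σu^2·u = 3248, Σu^2 = 362, Σu·u = 362, Σu = 44, Σ1 = 7.
Right-hand side: Σu^2·w = -101544, Σu·w = -10704, Σw = -1195.
AᵀA·[α, β, γ]ᵀ = Aᵀw becomes [[30914, 3248, 362]; [3248, 362, 44]; [362, 44, 7]]·[α, β, γ]ᵀ = [-101544, -10704, -1195]ᵀ.
Solving the 3×3 system (Gaussian elimination) gives α = -7365/2429, β = -159322/55867, γ = 224299/55867.

β = -2.8518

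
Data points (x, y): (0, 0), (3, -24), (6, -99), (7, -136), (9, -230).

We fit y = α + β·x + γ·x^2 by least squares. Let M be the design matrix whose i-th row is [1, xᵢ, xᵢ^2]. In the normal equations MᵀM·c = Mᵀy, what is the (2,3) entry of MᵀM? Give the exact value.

Row 2 ↔ basis x, column 3 ↔ basis x^2, so (MᵀM)_{2,3} = Σᵢ (x)·(x^2) = (0)·(0) + (3)·(9) + (6)·(36) + (7)·(49) + (9)·(81) = 1315.

1315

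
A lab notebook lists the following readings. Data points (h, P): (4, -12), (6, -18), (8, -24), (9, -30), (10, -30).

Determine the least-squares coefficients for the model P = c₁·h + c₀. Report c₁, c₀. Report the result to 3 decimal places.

c₁ = -3.207, c₀ = 0.931

Sums needed: Σh·h = 297, Σh = 37, Σ1 = 5.
For MᵀP: Σh·P = -918, ΣP = -114.
Normal equations: [[297, 37]; [37, 5]]·[c₁, c₀]ᵀ = [-918, -114]ᵀ.
Δ = 297·5 − 37² = 116.
c₁ = ((-918)·5 − 37·(-114))/116 = -93/29; c₀ = (297·(-114) − 37·(-918))/116 = 27/29.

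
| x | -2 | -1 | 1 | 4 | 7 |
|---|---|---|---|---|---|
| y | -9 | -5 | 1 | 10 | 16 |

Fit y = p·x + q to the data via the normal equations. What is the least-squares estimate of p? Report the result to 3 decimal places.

From the data, Σx·x = 71, Σx = 9, Σ1 = 5.
Moment sums: Σx·y = 176, Σy = 13.
Normal equations: [[71, 9]; [9, 5]]·[p, q]ᵀ = [176, 13]ᵀ.
Eliminating q: 5·(row 1) − 9·(row 2) gives 274·p = 5·176 − 9·13 = 763, so p = 763/274.
Then q = (13 − 9·(763/274))/5 = -661/274.

p = 2.785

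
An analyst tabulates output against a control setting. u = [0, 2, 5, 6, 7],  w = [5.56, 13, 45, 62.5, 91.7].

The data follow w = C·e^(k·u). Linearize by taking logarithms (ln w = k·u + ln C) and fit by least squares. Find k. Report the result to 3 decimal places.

k = 0.401

Taking logs, ln w = k·u + ln C, so regress ln w on u.
AᵀA = [[114.0000, 20.0000]; [20.0000, 5]], rhs = [80.6039, 16.7409]ᵀ  (here Σu = 20.0000, Σ(u)² = 114.0000, Σln w = 16.7409, Σu·ln w = 80.6039).
Slope k = (n·Σu·ln w − Σu·Σln w)/(n·Σ(u)² − (Σu)²) = (5·80.6039 − 20.0000·16.7409)/170.0000 = 0.40118; ln C = (Σln w − k·Σu)/n = 1.74344.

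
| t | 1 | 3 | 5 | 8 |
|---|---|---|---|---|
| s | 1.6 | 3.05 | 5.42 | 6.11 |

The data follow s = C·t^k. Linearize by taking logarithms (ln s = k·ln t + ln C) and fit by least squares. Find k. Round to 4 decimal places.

k = 0.6785

Taking logs, ln s = k·ln t + ln C, so regress ln s on ln t.
Σln t = 4.7875, Σ(ln t)² = 8.1213, Σln s = 5.0852, Σln t·ln s = 7.7088.
Equations: 8.1213·k + 4.7875·ln C = 7.7088;  4.7875·k + 4·ln C = 5.0852.
Solving (det = 9.5652): k = 0.67852, ln C = 0.45919.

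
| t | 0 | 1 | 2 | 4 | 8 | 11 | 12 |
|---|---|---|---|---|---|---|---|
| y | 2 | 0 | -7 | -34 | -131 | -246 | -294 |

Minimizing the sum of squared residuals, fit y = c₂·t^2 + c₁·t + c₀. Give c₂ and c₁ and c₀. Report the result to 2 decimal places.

c₂ = -1.98, c₁ = -0.88, c₀ = 2.29

Compute the Gram sums: Σt^2·t^2 = 39746, Σt^2·t = 3644, Σt^2 = 350, Σt·t = 350, Σt = 38, Σ1 = 7.
And Σt^2·y = -81058, Σt·y = -7432, Σy = -710.
So XᵀX·[c₂, c₁, c₀]ᵀ = Xᵀy: [[39746, 3644, 350]; [3644, 350, 38]; [350, 38, 7]]·[c₂, c₁, c₀]ᵀ = [-81058, -7432, -710]ᵀ.
Inverting the 3×3 Gram matrix, [c₂, c₁, c₀]ᵀ = [-179551/90727, -11390/12961, 208060/90727]ᵀ.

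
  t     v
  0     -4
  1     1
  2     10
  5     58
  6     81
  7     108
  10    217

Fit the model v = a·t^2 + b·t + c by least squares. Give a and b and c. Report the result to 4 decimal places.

From the data, Σt^2·t^2 = 14339, Σt^2·t = 1693, Σt^2 = 215, Σt·t = 215, Σt = 31, Σ1 = 7.
For Mᵀv: Σt^2·v = 31399, Σt·v = 3723, Σv = 471.
Solving the 3×3 system (Gaussian elimination) gives a = 180274/91497, b = 208924/91497, c = -14561/4357.

a = 1.9703, b = 2.2834, c = -3.3420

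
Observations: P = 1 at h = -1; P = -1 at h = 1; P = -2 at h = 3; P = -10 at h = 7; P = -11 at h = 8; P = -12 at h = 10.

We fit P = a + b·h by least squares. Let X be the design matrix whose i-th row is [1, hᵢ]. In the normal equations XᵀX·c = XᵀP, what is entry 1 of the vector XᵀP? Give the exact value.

-35

Entry 1 ↔ basis 1, so (XᵀP)_{1} = Σᵢ Pᵢ = (1)·(1) + (1)·(-1) + (1)·(-2) + (1)·(-10) + (1)·(-11) + (1)·(-12) = -35.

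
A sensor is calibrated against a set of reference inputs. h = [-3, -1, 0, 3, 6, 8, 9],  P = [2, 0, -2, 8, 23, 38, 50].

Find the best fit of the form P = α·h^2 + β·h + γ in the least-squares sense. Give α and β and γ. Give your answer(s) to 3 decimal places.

Compute the Gram sums: Σh^2·h^2 = 12116, Σh^2·h = 1456, Σh^2 = 200, Σh·h = 200, Σh = 22, Σ1 = 7.
Moment sums: Σh^2·P = 7400, Σh·P = 910, ΣP = 119.
Normal equations: [[12116, 1456, 200]; [1456, 200, 22]; [200, 22, 7]]·[α, β, γ]ᵀ = [7400, 910, 119]ᵀ.
Inverting the 3×3 Gram matrix, [α, β, γ]ᵀ = [11656/22323, 17734/22323, -3091/7441]ᵀ.

α = 0.522, β = 0.794, γ = -0.415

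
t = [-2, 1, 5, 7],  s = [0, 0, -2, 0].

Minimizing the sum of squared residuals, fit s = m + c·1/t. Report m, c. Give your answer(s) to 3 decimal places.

m = -0.504, c = 0.019

The normal system AᵀA·[m, c]ᵀ = Aᵀs is [[4, 59/70]; [59/70, 6421/4900]]·[m, c]ᵀ = [-2, -2/5]ᵀ.
Eliminating c: (6421/4900)·(row 1) − (59/70)·(row 2) gives (22203/4900)·m = (6421/4900)·(-2) − (59/70)·(-2/5) = -1119/490, so m = -3730/7401.
Then c = ((-2/5) − (59/70)·(-3730/7401))/(6421/4900) = 140/7401.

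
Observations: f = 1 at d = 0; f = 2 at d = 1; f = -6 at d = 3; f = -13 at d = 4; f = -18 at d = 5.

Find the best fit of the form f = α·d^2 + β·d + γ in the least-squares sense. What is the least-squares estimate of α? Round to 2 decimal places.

α = -0.76

Normal-equation sums: Σd^2·d^2 = 963, Σd^2·d = 217, Σd^2 = 51, Σd·d = 51, Σd = 13, Σ1 = 5.
Moment sums: Σd^2·f = -710, Σd·f = -158, Σf = -34.
So AᵀA·[α, β, γ]ᵀ = Aᵀf: [[963, 217, 51]; [217, 51, 13]; [51, 13, 5]]·[α, β, γ]ᵀ = [-710, -158, -34]ᵀ.
Row-reducing yields α = -233/308, β = -103/308, γ = 25/14.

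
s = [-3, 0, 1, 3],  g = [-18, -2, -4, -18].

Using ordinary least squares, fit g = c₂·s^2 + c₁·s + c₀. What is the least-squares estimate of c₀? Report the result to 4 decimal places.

c₀ = -2.1067

The normal equations are: 163·c₂ + 1·c₁ + 19·c₀ = -328;  1·c₂ + 19·c₁ + 1·c₀ = -4;  19·c₂ + 1·c₁ + 4·c₀ = -42.
(Σs^2·s^2 = 163, Σs^2·s = 1, Σs^2 = 19, Σs·s = 19, Σs = 1, Σ1 = 4, Σs^2·g = -328, Σs·g = -4, Σg = -42.)
Row-reducing yields c₂ = -53/30, c₁ = -1/150, c₀ = -158/75.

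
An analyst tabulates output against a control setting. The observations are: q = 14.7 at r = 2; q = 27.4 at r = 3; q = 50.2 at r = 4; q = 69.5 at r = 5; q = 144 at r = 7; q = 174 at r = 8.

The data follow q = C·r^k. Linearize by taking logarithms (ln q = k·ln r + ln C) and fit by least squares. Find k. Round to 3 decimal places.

With ln qᵢ as the transformed response and ln rᵢ as the regressor:
Over the data: Σln r = 8.8128, Σ(ln r)² = 14.3101, Σln q = 24.2846, Σln r·ln q = 38.1537.
Normal system: [[14.3101, 8.8128]; [8.8128, 6]]·[k, ln C]ᵀ = [38.1537, 24.2846]ᵀ.
Δ = 14.3101·6 − (8.8128)² = 8.1947; k = (38.1537·6 − 8.8128·24.2846)/8.1947 = 1.81899, ln C = (14.3101·24.2846 − 8.8128·38.1537)/8.1947 = 1.37568.

k = 1.819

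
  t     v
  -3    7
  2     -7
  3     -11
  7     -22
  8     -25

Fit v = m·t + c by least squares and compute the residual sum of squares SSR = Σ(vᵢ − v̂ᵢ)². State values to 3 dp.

With design matrix X, XᵀX = [[135, 17]; [17, 5]] and Xᵀv = [-422, -58]ᵀ.
Determinant 135·5 − 17² = 386.
m = ((-422)·5 − 17·(-58))/386 = -562/193; c = (135·(-58) − 17·(-422))/386 = -328/193.
Residuals: -7/193, 101/193, -109/193, 16/193, -1/193; SSR = 116/193.

SSR = 0.601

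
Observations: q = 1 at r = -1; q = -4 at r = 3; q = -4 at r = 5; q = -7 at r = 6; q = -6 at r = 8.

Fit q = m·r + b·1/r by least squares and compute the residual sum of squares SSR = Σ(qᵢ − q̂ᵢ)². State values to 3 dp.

SSR = 5.691

From the data, Σr·r = 135, Σr·1/r = 5, Σ1/r·1/r = 17201/14400.
And Σr·q = -123, Σ1/r·q = -101/20.
So MᵀM·[m, b]ᵀ = Mᵀq: [[135, 5]; [5, 17201/14400]]·[m, b]ᵀ = [-123, -101/20]ᵀ.
Eliminating b: (17201/14400)·(row 1) − 5·(row 2) gives (43603/320)·m = (17201/14400)·(-123) − 5·(-101/20) = -584041/4800, so m = -584041/654045.
Then b = ((-101/20) − 5·(-584041/654045))/(17201/14400) = -21360/43603.
Residuals: -250396/654045, -252419/218015, 73621/130809, -340223/218015, 788108/654045; SSR = 1240749/218015.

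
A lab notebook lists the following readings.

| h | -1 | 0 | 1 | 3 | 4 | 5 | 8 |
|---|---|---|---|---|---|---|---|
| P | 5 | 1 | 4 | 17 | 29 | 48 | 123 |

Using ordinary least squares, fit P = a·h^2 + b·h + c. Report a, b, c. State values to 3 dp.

Setting ∂/∂a … = 0 gives: 5060·a + 728·b + 116·c = 9698;  728·a + 116·b + 20·c = 1390;  116·a + 20·b + 7·c = 227.
Row-reducing yields a = 48443/23982, b = -24299/23982, c = 7393/3997.

a = 2.020, b = -1.013, c = 1.850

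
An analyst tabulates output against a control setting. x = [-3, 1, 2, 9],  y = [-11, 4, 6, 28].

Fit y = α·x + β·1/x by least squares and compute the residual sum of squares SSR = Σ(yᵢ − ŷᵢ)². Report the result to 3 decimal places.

The normal equations are: 95·α + 4·β = 301;  4·α + (445/324)·β = 124/9.
Eliminating β: (445/324)·(row 1) − 4·(row 2) gives (37091/324)·α = (445/324)·301 − 4·(124/9) = 116089/324, so α = 116089/37091.
Then β = ((124/9) − 4·(116089/37091))/(445/324) = 33984/37091.
Residuals: -48406/37091, -1709/37091, -26624/37091, -10029/37091; SSR = 85074/37091.

SSR = 2.294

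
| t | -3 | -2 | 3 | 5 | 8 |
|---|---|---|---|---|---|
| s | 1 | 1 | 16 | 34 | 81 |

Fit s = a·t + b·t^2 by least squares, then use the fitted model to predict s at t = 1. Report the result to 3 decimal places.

Forming AᵀA = [[111, 629]; [629, 4899]] and Aᵀs = [861, 6191]ᵀ gives AᵀA·[a, b]ᵀ = Aᵀs.
Eliminating b: 4899·(row 1) − 629·(row 2) gives 148148·a = 4899·861 − 629·6191 = 323900, so a = 80975/37037.
Then b = (6191 − 629·(80975/37037))/4899 = 984/1001.
At t = 1: ŝ = (80975/37037)·(1) + (984/1001)·(1) = 16769/5291.

ŝ = 3.169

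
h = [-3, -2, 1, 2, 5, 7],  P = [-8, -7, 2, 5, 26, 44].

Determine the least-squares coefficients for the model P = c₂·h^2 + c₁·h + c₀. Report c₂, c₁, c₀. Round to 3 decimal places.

With design matrix M, MᵀM = [[3140, 442, 92]; [442, 92, 10]; [92, 10, 6]] and MᵀP = [2728, 488, 62]ᵀ.
Row-reducing yields c₂ = 5713/11737, c₁ = 38040/11737, c₀ = -29717/11737.

c₂ = 0.487, c₁ = 3.241, c₀ = -2.532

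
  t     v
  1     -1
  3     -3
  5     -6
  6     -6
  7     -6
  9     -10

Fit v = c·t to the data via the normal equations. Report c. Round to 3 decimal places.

c = -1.035

From the data, Σt·t = 201.
For Mᵀv: Σt·v = -208.
Hence c = -208 / 201 ≈ -1.03483.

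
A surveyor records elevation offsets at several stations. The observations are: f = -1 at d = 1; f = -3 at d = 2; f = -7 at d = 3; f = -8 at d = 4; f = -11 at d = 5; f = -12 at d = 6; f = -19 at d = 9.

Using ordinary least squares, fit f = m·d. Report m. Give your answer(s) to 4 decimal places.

m = -2.0814

Forming MᵀM = [[172]] and Mᵀf = [-358]ᵀ gives MᵀM·[m]ᵀ = Mᵀf.
m = (-358)/172 = -2.0814.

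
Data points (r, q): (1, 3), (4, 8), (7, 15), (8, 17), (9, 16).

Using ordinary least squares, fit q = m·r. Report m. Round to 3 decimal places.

Normal-equation sums: Σr·r = 211.
And Σr·q = 420.
Hence m = 420 / 211 ≈ 1.99052.

m = 1.991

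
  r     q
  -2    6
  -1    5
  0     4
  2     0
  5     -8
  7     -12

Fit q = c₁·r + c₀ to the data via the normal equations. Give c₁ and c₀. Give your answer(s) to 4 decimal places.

c₁ = -2.0981, c₀ = 3.0133

The normal equations are: 83·c₁ + 11·c₀ = -141;  11·c₁ + 6·c₀ = -5.
(Σr·r = 83, Σr = 11, Σ1 = 6, Σr·q = -141, Σq = -5.)
Δ = 83·6 − 11² = 377.
c₁ = ((-141)·6 − 11·(-5))/377 = -791/377; c₀ = (83·(-5) − 11·(-141))/377 = 1136/377.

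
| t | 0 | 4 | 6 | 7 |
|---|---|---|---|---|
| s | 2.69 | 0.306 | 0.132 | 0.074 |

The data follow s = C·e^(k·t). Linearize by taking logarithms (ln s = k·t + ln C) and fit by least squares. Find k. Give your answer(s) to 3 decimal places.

Let Y = ln s. Fitting Y = k·t + ln C by least squares:
AᵀA = [[101.0000, 17.0000]; [17.0000, 4]], rhs = [-35.1122, -4.8233]ᵀ  (here Σt = 17.0000, Σ(t)² = 101.0000, Σln s = -4.8233, Σt·ln s = -35.1122).
Solving (det = 115.0000): k = -0.50829, ln C = 0.95441.

k = -0.508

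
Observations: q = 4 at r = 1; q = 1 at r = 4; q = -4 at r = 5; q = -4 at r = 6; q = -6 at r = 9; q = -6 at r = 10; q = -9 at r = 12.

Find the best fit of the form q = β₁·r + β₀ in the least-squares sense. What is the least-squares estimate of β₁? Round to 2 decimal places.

β₁ = -1.11

Compute the Gram sums: Σr·r = 403, Σr = 47, Σ1 = 7.
And Σr·q = -258, Σq = -24.
Eliminating β₀: 7·(row 1) − 47·(row 2) gives 612·β₁ = 7·(-258) − 47·(-24) = -678, so β₁ = -113/102.
Then β₀ = ((-24) − 47·(-113/102))/7 = 409/102.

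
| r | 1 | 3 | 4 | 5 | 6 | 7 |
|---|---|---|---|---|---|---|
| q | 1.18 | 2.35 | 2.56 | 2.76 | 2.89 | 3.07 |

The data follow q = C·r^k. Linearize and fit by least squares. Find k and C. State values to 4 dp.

k = 0.4922, C = 1.2426

Let Y = ln q. Fitting Y = k·ln r + ln C by least squares:
XᵀX = [[12.7160, 7.8320]; [7.8320, 6]], rhs = [7.9599, 5.1581]ᵀ  (here Σln r = 7.8320, Σ(ln r)² = 12.7160, Σln q = 5.1581, Σln r·ln q = 7.9599).
Slope k = (n·Σln r·ln q − Σln r·Σln q)/(n·Σ(ln r)² − (Σln r)²) = (6·7.9599 − 7.8320·5.1581)/14.9557 = 0.49221; ln C = (Σln q − k·Σln r)/n = 0.21718, so C = exp(0.21718) = 1.24257.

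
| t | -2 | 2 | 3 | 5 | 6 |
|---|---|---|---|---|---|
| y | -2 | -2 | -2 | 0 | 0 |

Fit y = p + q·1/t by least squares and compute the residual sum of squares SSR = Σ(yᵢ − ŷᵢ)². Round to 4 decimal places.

Setting ∂/∂p … = 0 gives: 5·p + (7/10)·q = -6;  (7/10)·p + (611/900)·q = -2/3.
Determinant 5·(611/900) − (7/10)² = 1307/450.
p = ((-6)·(611/900) − (7/10)·(-2/3))/(1307/450) = -1623/1307; q = (5·(-2/3) − (7/10)·(-6))/(1307/450) = 390/1307.
Residuals: -796/1307, -1186/1307, -1121/1307, 1545/1307, 1558/1307; SSR = 6206/1307.

SSR = 4.7483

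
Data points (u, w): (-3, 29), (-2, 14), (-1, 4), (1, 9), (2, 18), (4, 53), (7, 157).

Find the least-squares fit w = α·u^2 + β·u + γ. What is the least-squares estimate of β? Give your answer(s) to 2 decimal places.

Forming MᵀM = [[2772, 380, 84]; [380, 84, 8]; [84, 8, 7]] and Mᵀw = [8943, 1237, 284]ᵀ gives MᵀM·[α, β, γ]ᵀ = Mᵀw.
Row-reducing yields α = 33951/11242, β = 2349/3212, γ = 19648/5621.

β = 0.73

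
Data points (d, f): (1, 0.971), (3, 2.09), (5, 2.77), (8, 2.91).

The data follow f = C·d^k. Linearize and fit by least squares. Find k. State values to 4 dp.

k = 0.5544

With ln fᵢ as the transformed response and ln dᵢ as the regressor:
XᵀX = [[8.1213, 4.7875]; [4.7875, 4]], rhs = [4.6708, 2.7947]ᵀ  (here Σln d = 4.7875, Σ(ln d)² = 8.1213, Σln f = 2.7947, Σln d·ln f = 4.6708).
Solving (det = 9.5652): k = 0.55445, ln C = 0.03508.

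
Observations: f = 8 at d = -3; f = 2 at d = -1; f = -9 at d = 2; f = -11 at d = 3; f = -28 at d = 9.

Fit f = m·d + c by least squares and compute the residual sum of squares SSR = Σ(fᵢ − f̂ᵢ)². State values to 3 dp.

Normal-equation sums: Σd·d = 104, Σd = 10, Σ1 = 5.
Moment sums: Σd·f = -329, Σf = -38.
Eliminating c: 5·(row 1) − 10·(row 2) gives 420·m = 5·(-329) − 10·(-38) = -1265, so m = -253/84.
Then c = ((-38) − 10·(-253/84))/5 = -331/210.
Residuals: 227/420, 79/140, -7/5, -163/420, 41/60; SSR = 1339/420.

SSR = 3.188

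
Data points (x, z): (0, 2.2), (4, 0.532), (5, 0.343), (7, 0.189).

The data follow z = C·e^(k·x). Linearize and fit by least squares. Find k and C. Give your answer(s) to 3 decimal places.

Taking logs, ln z = k·x + ln C, so regress ln z on x.
Σx = 16.0000, Σ(x)² = 90.0000, Σln z = -2.5787, Σx·ln z = -19.5366.
Equations: 90.0000·k + 16.0000·ln C = -19.5366;  16.0000·k + 4·ln C = -2.5787.
Solving (det = 104.0000): k = -0.35469, ln C = 0.77408, so C = exp(0.77408) = 2.16859.

k = -0.355, C = 2.169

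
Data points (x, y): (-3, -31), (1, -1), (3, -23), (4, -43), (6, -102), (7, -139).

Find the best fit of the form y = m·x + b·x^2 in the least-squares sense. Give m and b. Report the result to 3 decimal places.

The normal system MᵀM·[m, b]ᵀ = Mᵀy is [[120, 624]; [624, 4116]]·[m, b]ᵀ = [-1734, -11658]ᵀ.
Eliminating b: 4116·(row 1) − 624·(row 2) gives 104544·m = 4116·(-1734) − 624·(-11658) = 137448, so m = 1909/1452.
Then b = ((-11658) − 624·(1909/1452))/4116 = -2201/726.

m = 1.315, b = -3.032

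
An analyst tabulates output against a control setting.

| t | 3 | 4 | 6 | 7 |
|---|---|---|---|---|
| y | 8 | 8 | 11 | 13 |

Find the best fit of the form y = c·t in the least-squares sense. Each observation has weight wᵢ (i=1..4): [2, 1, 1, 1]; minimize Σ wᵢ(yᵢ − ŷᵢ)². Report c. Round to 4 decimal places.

c = 1.9916

Setting ∂/∂c … = 0 gives: 119·c = 237.
Hence c = 237 / 119 ≈ 1.9916.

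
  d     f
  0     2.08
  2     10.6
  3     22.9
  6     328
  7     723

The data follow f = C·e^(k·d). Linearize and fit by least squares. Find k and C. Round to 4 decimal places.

With ln fᵢ as the transformed response and dᵢ as the regressor:
Σd = 18.0000, Σ(d)² = 98.0000, Σln f = 18.6008, Σd·ln f = 94.9571.
Equations: 98.0000·k + 18.0000·ln C = 94.9571;  18.0000·k + 5·ln C = 18.6008.
Slope k = (n·Σd·ln f − Σd·Σln f)/(n·Σ(d)² − (Σd)²) = (5·94.9571 − 18.0000·18.6008)/166.0000 = 0.84320; ln C = (Σln f − k·Σd)/n = 0.68464, so C = exp(0.68464) = 1.98305.

k = 0.8432, C = 1.9830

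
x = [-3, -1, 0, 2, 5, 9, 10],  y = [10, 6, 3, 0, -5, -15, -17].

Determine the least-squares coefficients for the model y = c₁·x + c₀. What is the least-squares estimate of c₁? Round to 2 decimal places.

c₁ = -2.05

MᵀM·[c₁, c₀]ᵀ = Mᵀy reads: 220·c₁ + 22·c₀ = -366;  22·c₁ + 7·c₀ = -18.
det = 220·7 − 22² = 1056.
c₁ = ((-366)·7 − 22·(-18))/1056 = -361/176; c₀ = (220·(-18) − 22·(-366))/1056 = 31/8.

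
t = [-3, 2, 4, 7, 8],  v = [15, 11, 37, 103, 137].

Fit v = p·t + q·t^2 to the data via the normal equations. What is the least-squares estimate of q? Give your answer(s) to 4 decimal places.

q = 1.9878

Sums needed: Σt·t = 142, Σt·t^2 = 900, Σt^2·t^2 = 6850.
Right-hand side: Σt·v = 1942, Σt^2·v = 14586.
Normal equations: [[142, 900]; [900, 6850]]·[p, q]ᵀ = [1942, 14586]ᵀ.
Eliminating q: 6850·(row 1) − 900·(row 2) gives 162700·p = 6850·1942 − 900·14586 = 175300, so p = 1753/1627.
Then q = (14586 − 900·(1753/1627))/6850 = 80853/40675.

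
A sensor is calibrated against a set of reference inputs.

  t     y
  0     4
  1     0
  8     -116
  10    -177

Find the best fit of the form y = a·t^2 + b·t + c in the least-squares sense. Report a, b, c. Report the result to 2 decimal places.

Forming MᵀM = [[14097, 1513, 165]; [1513, 165, 19]; [165, 19, 4]] and Mᵀy = [-25124, -2698, -289]ᵀ gives MᵀM·[a, b, c]ᵀ = Mᵀy.
Solving the 3×3 system (Gaussian elimination) gives a = -20467/13178, b = -33961/13178, c = 26734/6589.

a = -1.55, b = -2.58, c = 4.06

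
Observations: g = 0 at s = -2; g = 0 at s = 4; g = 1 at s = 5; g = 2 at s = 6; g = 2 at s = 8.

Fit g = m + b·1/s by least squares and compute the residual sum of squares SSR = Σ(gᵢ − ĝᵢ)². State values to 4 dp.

SSR = 3.2364

MᵀM·[m, b]ᵀ = Mᵀg reads: 5·m + (29/120)·b = 5;  (29/120)·m + (5701/14400)·b = 47/60.
Eliminating b: (5701/14400)·(row 1) − (29/120)·(row 2) gives (1729/900)·m = (5701/14400)·5 − (29/120)·(47/60) = 8593/4800, so m = 1983/2128.
Then b = ((47/60) − (29/120)·(1983/2128))/(5701/14400) = 375/266.
Residuals: -69/304, -2733/2128, -65/304, 1773/2128, 949/1064; SSR = 6887/2128.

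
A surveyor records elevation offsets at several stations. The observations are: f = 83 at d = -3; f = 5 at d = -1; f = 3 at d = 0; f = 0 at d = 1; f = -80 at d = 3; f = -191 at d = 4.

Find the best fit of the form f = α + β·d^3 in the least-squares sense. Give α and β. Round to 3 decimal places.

From the data, Σ1 = 6, Σd^3 = 64, Σd^3·d^3 = 5556.
And Σf = -180, Σd^3·f = -16630.
Normal equations: [[6, 64]; [64, 5556]]·[α, β]ᵀ = [-180, -16630]ᵀ.
Eliminating β: 5556·(row 1) − 64·(row 2) gives 29240·α = 5556·(-180) − 64·(-16630) = 64240, so α = 1606/731.
Then β = ((-16630) − 64·(1606/731))/5556 = -4413/1462.

α = 2.197, β = -3.018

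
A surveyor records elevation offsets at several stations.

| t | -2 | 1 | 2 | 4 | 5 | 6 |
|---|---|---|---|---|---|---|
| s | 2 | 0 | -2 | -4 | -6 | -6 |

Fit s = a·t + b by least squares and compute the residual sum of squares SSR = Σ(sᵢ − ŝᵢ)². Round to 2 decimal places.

SSR = 1.63

Compute the Gram sums: Σt·t = 86, Σt = 16, Σ1 = 6.
For Xᵀs: Σt·s = -90, Σs = -16.
Normal equations: [[86, 16]; [16, 6]]·[a, b]ᵀ = [-90, -16]ᵀ.
Δ = 86·6 − 16² = 260.
a = ((-90)·6 − 16·(-16))/260 = -71/65; b = (86·(-16) − 16·(-90))/260 = 16/65.
Residuals: -28/65, 11/13, -4/65, 8/65, -51/65, 4/13; SSR = 106/65.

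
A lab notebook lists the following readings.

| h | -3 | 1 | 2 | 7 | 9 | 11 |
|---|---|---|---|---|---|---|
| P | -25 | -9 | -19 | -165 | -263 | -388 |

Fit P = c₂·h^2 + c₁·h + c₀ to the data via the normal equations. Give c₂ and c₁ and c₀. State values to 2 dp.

Entries of AᵀA: Σh^2·h^2 = 23701, Σh^2·h = 2385, Σh^2 = 265, Σh·h = 265, Σh = 27, Σ1 = 6.
Moment sums: Σh^2·P = -76646, Σh·P = -7762, ΣP = -869.
Normal equations: [[23701, 2385, 265]; [2385, 265, 27]; [265, 27, 6]]·[c₂, c₁, c₀]ᵀ = [-76646, -7762, -869]ᵀ.
Row-reducing yields c₂ = -2694413/898468, c₁ = -1723777/898468, c₀ = -1683939/449234.

c₂ = -3.00, c₁ = -1.92, c₀ = -3.75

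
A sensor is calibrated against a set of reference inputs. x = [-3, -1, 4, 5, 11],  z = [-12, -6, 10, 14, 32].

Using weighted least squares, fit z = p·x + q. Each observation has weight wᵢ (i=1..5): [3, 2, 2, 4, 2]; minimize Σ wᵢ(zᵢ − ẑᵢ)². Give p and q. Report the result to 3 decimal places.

Entries of AᵀWA: Σwᵢ·x·x = 403, Σwᵢ·x = 39, Σwᵢ·1 = 13.
Right-hand side: Σwᵢ·x·z = 1184, Σwᵢ·z = 92.
Determinant 403·13 − 39² = 3718.
p = (1184·13 − 39·92)/3718 = 454/143; q = (403·92 − 39·1184)/3718 = -350/143.

p = 3.175, q = -2.448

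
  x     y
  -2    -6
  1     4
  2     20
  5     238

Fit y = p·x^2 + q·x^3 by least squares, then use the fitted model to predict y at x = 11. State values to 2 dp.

With design matrix M, MᵀM = [[658, 3126]; [3126, 15754]] and Mᵀy = [6010, 29962]ᵀ.
det = 658·15754 − 3126² = 594256.
p = (6010·15754 − 3126·29962)/594256 = 127541/74282; q = (658·29962 − 3126·6010)/594256 = 115967/74282.
At x = 11: ŷ = (127541/74282)·(121) + (115967/74282)·(1331) = 84892269/37141.

ŷ = 2285.68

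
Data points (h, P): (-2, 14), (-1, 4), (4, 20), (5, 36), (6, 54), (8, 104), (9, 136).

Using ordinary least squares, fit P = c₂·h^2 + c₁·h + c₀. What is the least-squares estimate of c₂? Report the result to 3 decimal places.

c₂ = 2.002

XᵀX·[c₂, c₁, c₀]ᵀ = XᵀP reads: 12851·c₂ + 1637·c₁ + 227·c₀ = 20896;  1637·c₂ + 227·c₁ + 29·c₀ = 2608;  227·c₂ + 29·c₁ + 7·c₀ = 368.
(Σh^2·h^2 = 12851, Σh^2·h = 1637, Σh^2 = 227, Σh·h = 227, Σh = 29, Σ1 = 7, Σh^2·P = 20896, Σh·P = 2608, ΣP = 368.)
Solving the 3×3 system (Gaussian elimination) gives c₂ = 7401/3697, c₁ = -10761/3697, c₀ = -1066/3697.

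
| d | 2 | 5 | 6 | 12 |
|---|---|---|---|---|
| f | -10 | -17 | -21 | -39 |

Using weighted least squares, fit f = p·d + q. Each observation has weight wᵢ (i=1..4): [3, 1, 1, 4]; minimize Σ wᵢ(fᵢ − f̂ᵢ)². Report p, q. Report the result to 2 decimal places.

p = -2.93, q = -3.76

Compute the Gram sums: Σwᵢ·d·d = 649, Σwᵢ·d = 65, Σwᵢ·1 = 9.
Right-hand side: Σwᵢ·d·f = -2143, Σwᵢ·f = -224.
MᵀWM·[p, q]ᵀ = MᵀWf becomes [[649, 65]; [65, 9]]·[p, q]ᵀ = [-2143, -224]ᵀ.
Eliminating q: 9·(row 1) − 65·(row 2) gives 1616·p = 9·(-2143) − 65·(-224) = -4727, so p = -4727/1616.
Then q = ((-224) − 65·(-4727/1616))/9 = -6081/1616.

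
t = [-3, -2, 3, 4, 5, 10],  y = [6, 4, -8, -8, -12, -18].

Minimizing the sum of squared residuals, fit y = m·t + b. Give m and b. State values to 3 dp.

With design matrix X, XᵀX = [[163, 17]; [17, 6]] and Xᵀy = [-322, -36]ᵀ.
Eliminating b: 6·(row 1) − 17·(row 2) gives 689·m = 6·(-322) − 17·(-36) = -1320, so m = -1320/689.
Then b = ((-36) − 17·(-1320/689))/6 = -394/689.

m = -1.916, b = -0.572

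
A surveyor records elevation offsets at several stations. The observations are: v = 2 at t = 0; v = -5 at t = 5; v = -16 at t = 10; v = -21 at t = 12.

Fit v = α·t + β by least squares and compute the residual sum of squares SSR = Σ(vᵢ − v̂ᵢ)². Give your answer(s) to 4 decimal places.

SSR = 4.5130

XᵀX·[α, β]ᵀ = Xᵀv reads: 269·α + 27·β = -437;  27·α + 4·β = -40.
Eliminating β: 4·(row 1) − 27·(row 2) gives 347·α = 4·(-437) − 27·(-40) = -668, so α = -668/347.
Then β = ((-40) − 27·(-668/347))/4 = 1039/347.
Residuals: -345/347, 566/347, 89/347, -310/347; SSR = 1566/347.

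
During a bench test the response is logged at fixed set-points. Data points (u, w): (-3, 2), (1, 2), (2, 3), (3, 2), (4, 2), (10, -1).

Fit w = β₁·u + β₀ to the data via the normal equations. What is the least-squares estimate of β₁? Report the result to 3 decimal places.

β₁ = -0.246

Setting ∂/∂β₁ … = 0 gives: 139·β₁ + 17·β₀ = 6;  17·β₁ + 6·β₀ = 10.
Determinant 139·6 − 17² = 545.
β₁ = (6·6 − 17·10)/545 = -134/545; β₀ = (139·10 − 17·6)/545 = 1288/545.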